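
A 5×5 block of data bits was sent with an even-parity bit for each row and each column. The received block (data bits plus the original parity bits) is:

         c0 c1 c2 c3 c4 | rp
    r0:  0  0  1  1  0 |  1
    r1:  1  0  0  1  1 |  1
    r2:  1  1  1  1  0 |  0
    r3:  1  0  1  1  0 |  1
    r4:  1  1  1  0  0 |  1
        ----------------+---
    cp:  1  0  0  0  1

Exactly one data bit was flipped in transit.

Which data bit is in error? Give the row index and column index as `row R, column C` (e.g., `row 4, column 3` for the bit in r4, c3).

row 0, column 0

Recompute each row's even parity and compare to rp:
  r0: data parity 0, sent rp 1 → mismatch
  r1: data parity 1, sent rp 1 → ok
  r2: data parity 0, sent rp 0 → ok
  r3: data parity 1, sent rp 1 → ok
  r4: data parity 1, sent rp 1 → ok
Recompute each column's even parity and compare to cp:
  c0: data parity 0, sent cp 1 → mismatch
  c1: data parity 0, sent cp 0 → ok
  c2: data parity 0, sent cp 0 → ok
  c3: data parity 0, sent cp 0 → ok
  c4: data parity 1, sent cp 1 → ok
Exactly one row (r0) and one column (c0) fail → the flipped bit is at their intersection.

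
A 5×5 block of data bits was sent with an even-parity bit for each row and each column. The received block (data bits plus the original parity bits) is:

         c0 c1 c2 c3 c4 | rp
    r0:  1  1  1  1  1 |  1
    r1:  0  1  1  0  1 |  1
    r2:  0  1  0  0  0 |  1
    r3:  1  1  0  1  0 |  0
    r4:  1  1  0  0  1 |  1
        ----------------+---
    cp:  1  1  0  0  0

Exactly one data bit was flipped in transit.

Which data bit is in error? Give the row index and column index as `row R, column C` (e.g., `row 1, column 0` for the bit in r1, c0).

Recompute each row's even parity and compare to rp:
  r0: data parity 1, sent rp 1 → ok
  r1: data parity 1, sent rp 1 → ok
  r2: data parity 1, sent rp 1 → ok
  r3: data parity 1, sent rp 0 → mismatch
  r4: data parity 1, sent rp 1 → ok
Recompute each column's even parity and compare to cp:
  c0: data parity 1, sent cp 1 → ok
  c1: data parity 1, sent cp 1 → ok
  c2: data parity 0, sent cp 0 → ok
  c3: data parity 0, sent cp 0 → ok
  c4: data parity 1, sent cp 0 → mismatch
Exactly one row (r3) and one column (c4) fail → the flipped bit is at their intersection.

row 3, column 4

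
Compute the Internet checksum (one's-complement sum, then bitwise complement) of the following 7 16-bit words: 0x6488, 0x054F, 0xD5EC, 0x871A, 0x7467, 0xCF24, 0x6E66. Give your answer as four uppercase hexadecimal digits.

872E

One's-complement addition (fold any carry out of bit 15 back into bit 0):
  0x6488 + 0x054F = 0x069D7
  0x69D7 + 0xD5EC = 0x13FC3 → wrap carry → 0x3FC4
  0x3FC4 + 0x871A = 0x0C6DE
  0xC6DE + 0x7467 = 0x13B45 → wrap carry → 0x3B46
  0x3B46 + 0xCF24 = 0x10A6A → wrap carry → 0x0A6B
  0x0A6B + 0x6E66 = 0x078D1
One's-complement sum = 0x78D1.
Checksum = ~0x78D1 & 0xFFFF = 0x872E.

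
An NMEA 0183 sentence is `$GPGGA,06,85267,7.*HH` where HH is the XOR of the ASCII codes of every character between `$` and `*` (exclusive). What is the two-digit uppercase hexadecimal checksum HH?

5B

XOR the ASCII codes of the payload characters:
  'G' = 0x47 → acc = 0x47
  'P' = 0x50 → acc = 0x17
  'G' = 0x47 → acc = 0x50
  'G' = 0x47 → acc = 0x17
  'A' = 0x41 → acc = 0x56
  ',' = 0x2C → acc = 0x7A
  '0' = 0x30 → acc = 0x4A
  '6' = 0x36 → acc = 0x7C
  ',' = 0x2C → acc = 0x50
  '8' = 0x38 → acc = 0x68
  '5' = 0x35 → acc = 0x5D
  '2' = 0x32 → acc = 0x6F
  '6' = 0x36 → acc = 0x59
  '7' = 0x37 → acc = 0x6E
  ',' = 0x2C → acc = 0x42
  '7' = 0x37 → acc = 0x75
  '.' = 0x2E → acc = 0x5B
Checksum = 0x5B.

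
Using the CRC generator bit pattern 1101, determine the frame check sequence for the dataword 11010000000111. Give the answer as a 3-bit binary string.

Append 3 zeros: 11010000000111000. Divide by 1101 (XOR where the leading bit is 1):
  pos 0: 1101 XOR 1101 = 0000
  pos 11: 1110 XOR 1101 = 0011
  pos 13: 1100 XOR 1101 = 0001
Remainder (last 3 bits) = 001. This is the CRC / FCS.

001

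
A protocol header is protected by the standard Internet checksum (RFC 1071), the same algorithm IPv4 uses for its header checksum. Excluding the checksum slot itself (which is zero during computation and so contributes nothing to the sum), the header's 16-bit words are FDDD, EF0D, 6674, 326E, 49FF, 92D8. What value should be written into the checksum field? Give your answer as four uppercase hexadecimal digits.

One's-complement addition (fold any carry out of bit 15 back into bit 0):
  0xFDDD + 0xEF0D = 0x1ECEA → wrap carry → 0xECEB
  0xECEB + 0x6674 = 0x1535F → wrap carry → 0x5360
  0x5360 + 0x326E = 0x085CE
  0x85CE + 0x49FF = 0x0CFCD
  0xCFCD + 0x92D8 = 0x162A5 → wrap carry → 0x62A6
One's-complement sum = 0x62A6.
Checksum = ~0x62A6 & 0xFFFF = 0x9D59.

9D59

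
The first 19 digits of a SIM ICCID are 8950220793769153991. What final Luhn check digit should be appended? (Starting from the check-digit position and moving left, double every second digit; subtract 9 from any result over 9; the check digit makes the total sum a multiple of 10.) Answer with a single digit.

Partial digits right→left: 1 9 9 3 5 1 9 6 7 3 9 7 0 2 2 0 5 9 8
Double every second digit counting from the check-digit position (so the 1st, 3rd, 5th, ... of the partial from the right).
  doubled (with −9 where >9): 2 9 1 9 5 9 0 4 1 7 → sum 47
  kept as-is: 9 3 1 6 3 7 2 0 9 → sum 40
Total = 47 + 40 = 87.
Check digit = (10 − (87 mod 10)) mod 10 = 3.

3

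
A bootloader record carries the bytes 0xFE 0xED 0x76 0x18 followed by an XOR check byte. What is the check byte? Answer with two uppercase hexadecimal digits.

7D

XOR the bytes together:
  start with 0xFE
  0xFE ⊕ 0xED = 0x13
  0x13 ⊕ 0x76 = 0x65
  0x65 ⊕ 0x18 = 0x7D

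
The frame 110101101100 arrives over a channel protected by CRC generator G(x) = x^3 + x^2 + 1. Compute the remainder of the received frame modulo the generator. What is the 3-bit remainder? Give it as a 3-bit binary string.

Modulo-2 division of 110101101100 by 1101:
  pos 0: 1101 XOR 1101 = 0000
  pos 5: 1101 XOR 1101 = 0000
Remainder = 100 (nonzero — an error is detected).

100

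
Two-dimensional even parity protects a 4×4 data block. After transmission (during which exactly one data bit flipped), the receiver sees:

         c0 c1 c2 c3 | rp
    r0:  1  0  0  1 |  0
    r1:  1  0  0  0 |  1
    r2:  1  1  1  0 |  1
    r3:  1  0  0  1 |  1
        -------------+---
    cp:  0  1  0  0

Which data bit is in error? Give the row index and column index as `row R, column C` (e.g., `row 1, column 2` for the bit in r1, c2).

row 3, column 2

Recompute each row's even parity and compare to rp:
  r0: data parity 0, sent rp 0 → ok
  r1: data parity 1, sent rp 1 → ok
  r2: data parity 1, sent rp 1 → ok
  r3: data parity 0, sent rp 1 → mismatch
Recompute each column's even parity and compare to cp:
  c0: data parity 0, sent cp 0 → ok
  c1: data parity 1, sent cp 1 → ok
  c2: data parity 1, sent cp 0 → mismatch
  c3: data parity 0, sent cp 0 → ok
Exactly one row (r3) and one column (c2) fail → the flipped bit is at their intersection.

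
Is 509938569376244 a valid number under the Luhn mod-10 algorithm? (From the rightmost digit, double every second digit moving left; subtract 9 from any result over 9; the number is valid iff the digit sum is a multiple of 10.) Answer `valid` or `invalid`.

valid

From the right, keep odd positions and double even positions (subtract 9 from any doubled value over 9):
  doubled (positions 2,4,...): 8 3 6 3 7 9 0 → sum 36
  kept (positions 1,3,...): 4 2 7 9 5 3 9 5 → sum 44
Total = 80.
80 mod 10 = 0, so the number is valid.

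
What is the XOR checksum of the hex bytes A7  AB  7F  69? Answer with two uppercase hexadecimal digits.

XOR the bytes together:
  start with 0xA7
  0xA7 ⊕ 0xAB = 0x0C
  0x0C ⊕ 0x7F = 0x73
  0x73 ⊕ 0x69 = 0x1A

1A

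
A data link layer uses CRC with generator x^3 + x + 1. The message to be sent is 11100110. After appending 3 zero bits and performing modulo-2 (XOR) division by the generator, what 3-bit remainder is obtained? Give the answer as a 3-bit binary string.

Append 3 zeros: 11100110000. Divide by 1011 (XOR where the leading bit is 1):
  pos 0: 1110 XOR 1011 = 0101
  pos 1: 1010 XOR 1011 = 0001
  pos 4: 1110 XOR 1011 = 0101
  pos 5: 1010 XOR 1011 = 0001
Remainder (last 3 bits) = 100. This is the CRC / FCS.

100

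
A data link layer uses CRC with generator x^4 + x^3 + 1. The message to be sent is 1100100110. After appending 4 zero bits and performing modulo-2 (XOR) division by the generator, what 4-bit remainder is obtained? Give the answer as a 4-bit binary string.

Append 4 zeros: 11001001100000. Divide by 11001 (XOR where the leading bit is 1):
  pos 0: 11001 XOR 11001 = 00000
  pos 7: 11000 XOR 11001 = 00001
Remainder (last 4 bits) = 0100. This is the CRC / FCS.

0100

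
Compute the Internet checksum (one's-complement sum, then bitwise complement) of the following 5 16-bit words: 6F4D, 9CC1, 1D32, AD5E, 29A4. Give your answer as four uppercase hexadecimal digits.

FFBB

One's-complement addition (fold any carry out of bit 15 back into bit 0):
  0x6F4D + 0x9CC1 = 0x10C0E → wrap carry → 0x0C0F
  0x0C0F + 0x1D32 = 0x02941
  0x2941 + 0xAD5E = 0x0D69F
  0xD69F + 0x29A4 = 0x10043 → wrap carry → 0x0044
One's-complement sum = 0x0044.
Checksum = ~0x0044 & 0xFFFF = 0xFFBB.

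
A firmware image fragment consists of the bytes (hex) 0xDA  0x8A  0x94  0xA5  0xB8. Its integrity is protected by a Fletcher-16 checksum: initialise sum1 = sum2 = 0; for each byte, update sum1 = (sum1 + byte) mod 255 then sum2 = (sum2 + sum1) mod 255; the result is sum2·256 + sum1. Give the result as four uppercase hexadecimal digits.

3258

Running sums (mod 255):
  after byte 0 (0xDA): sum1=218, sum2=218
  after byte 1 (0x8A): sum1=101, sum2=64
  after byte 2 (0x94): sum1=249, sum2=58
  after byte 3 (0xA5): sum1=159, sum2=217
  after byte 4 (0xB8): sum1=88, sum2=50
Checksum = sum2·256 + sum1 = 50·256 + 88 = 12888 = 0x3258.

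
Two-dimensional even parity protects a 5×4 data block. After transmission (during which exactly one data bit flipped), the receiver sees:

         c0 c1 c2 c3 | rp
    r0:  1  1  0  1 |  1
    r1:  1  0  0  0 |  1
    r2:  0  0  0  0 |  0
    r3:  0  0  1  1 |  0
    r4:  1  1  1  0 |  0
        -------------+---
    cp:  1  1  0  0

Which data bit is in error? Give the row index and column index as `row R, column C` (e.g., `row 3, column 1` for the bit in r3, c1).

row 4, column 1

Recompute each row's even parity and compare to rp:
  r0: data parity 1, sent rp 1 → ok
  r1: data parity 1, sent rp 1 → ok
  r2: data parity 0, sent rp 0 → ok
  r3: data parity 0, sent rp 0 → ok
  r4: data parity 1, sent rp 0 → mismatch
Recompute each column's even parity and compare to cp:
  c0: data parity 1, sent cp 1 → ok
  c1: data parity 0, sent cp 1 → mismatch
  c2: data parity 0, sent cp 0 → ok
  c3: data parity 0, sent cp 0 → ok
Exactly one row (r4) and one column (c1) fail → the flipped bit is at their intersection.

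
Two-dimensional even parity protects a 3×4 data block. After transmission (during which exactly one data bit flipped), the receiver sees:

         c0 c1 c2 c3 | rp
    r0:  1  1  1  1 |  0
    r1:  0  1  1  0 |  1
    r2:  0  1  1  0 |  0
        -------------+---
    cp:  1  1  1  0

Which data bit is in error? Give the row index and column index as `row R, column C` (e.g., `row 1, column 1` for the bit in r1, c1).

Recompute each row's even parity and compare to rp:
  r0: data parity 0, sent rp 0 → ok
  r1: data parity 0, sent rp 1 → mismatch
  r2: data parity 0, sent rp 0 → ok
Recompute each column's even parity and compare to cp:
  c0: data parity 1, sent cp 1 → ok
  c1: data parity 1, sent cp 1 → ok
  c2: data parity 1, sent cp 1 → ok
  c3: data parity 1, sent cp 0 → mismatch
Exactly one row (r1) and one column (c3) fail → the flipped bit is at their intersection.

row 1, column 3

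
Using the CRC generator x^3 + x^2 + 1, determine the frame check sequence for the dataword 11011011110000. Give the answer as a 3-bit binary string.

Append 3 zeros: 11011011110000000. Divide by 1101 (XOR where the leading bit is 1):
  pos 0: 1101 XOR 1101 = 0000
  pos 4: 1011 XOR 1101 = 0110
  pos 5: 1101 XOR 1101 = 0000
  pos 9: 1000 XOR 1101 = 0101
  pos 10: 1010 XOR 1101 = 0111
  pos 11: 1110 XOR 1101 = 0011
  pos 13: 1100 XOR 1101 = 0001
Remainder (last 3 bits) = 001. This is the CRC / FCS.

001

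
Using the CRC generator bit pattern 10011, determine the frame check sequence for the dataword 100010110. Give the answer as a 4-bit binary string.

Append 4 zeros: 1000101100000. Divide by 10011 (XOR where the leading bit is 1):
  pos 0: 10001 XOR 10011 = 00010
  pos 3: 10011 XOR 10011 = 00000
Remainder (last 4 bits) = 0000. This is the CRC / FCS.

0000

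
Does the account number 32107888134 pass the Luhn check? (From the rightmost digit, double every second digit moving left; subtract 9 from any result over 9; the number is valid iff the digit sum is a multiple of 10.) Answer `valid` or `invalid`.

invalid

From the right, keep odd positions and double even positions (subtract 9 from any doubled value over 9):
  doubled (positions 2,4,...): 6 7 7 0 4 → sum 24
  kept (positions 1,3,...): 4 1 8 7 1 3 → sum 24
Total = 48.
48 mod 10 = 8, so the number is invalid.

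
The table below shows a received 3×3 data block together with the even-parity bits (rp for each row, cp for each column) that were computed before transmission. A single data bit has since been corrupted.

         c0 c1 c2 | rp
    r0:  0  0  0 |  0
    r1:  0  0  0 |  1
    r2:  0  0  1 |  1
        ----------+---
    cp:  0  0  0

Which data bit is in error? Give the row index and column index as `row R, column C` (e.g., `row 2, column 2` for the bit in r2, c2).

row 1, column 2

Recompute each row's even parity and compare to rp:
  r0: data parity 0, sent rp 0 → ok
  r1: data parity 0, sent rp 1 → mismatch
  r2: data parity 1, sent rp 1 → ok
Recompute each column's even parity and compare to cp:
  c0: data parity 0, sent cp 0 → ok
  c1: data parity 0, sent cp 0 → ok
  c2: data parity 1, sent cp 0 → mismatch
Exactly one row (r1) and one column (c2) fail → the flipped bit is at their intersection.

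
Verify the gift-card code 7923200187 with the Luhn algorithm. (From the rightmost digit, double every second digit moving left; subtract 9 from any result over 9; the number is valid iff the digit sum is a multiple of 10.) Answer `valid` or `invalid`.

From the right, keep odd positions and double even positions (subtract 9 from any doubled value over 9):
  doubled (positions 2,4,...): 7 0 4 4 5 → sum 20
  kept (positions 1,3,...): 7 1 0 3 9 → sum 20
Total = 40.
40 mod 10 = 0, so the number is valid.

valid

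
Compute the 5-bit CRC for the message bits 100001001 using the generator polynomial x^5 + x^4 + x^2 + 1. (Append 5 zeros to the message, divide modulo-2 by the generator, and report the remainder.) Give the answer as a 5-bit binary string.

01110

Append 5 zeros: 10000100100000. Divide by 110101 (XOR where the leading bit is 1):
  pos 0: 100001 XOR 110101 = 010100
  pos 1: 101000 XOR 110101 = 011101
  pos 2: 111010 XOR 110101 = 001111
  pos 4: 111110 XOR 110101 = 001011
  pos 6: 101100 XOR 110101 = 011001
  pos 7: 110010 XOR 110101 = 000111
Remainder (last 5 bits) = 01110. This is the CRC / FCS.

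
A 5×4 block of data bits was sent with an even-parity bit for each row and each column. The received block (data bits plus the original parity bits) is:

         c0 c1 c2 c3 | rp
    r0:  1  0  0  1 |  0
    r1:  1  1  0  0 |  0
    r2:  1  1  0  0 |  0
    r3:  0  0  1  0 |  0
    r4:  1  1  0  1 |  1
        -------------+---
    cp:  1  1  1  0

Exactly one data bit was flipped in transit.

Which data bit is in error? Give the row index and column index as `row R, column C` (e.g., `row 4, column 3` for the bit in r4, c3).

Recompute each row's even parity and compare to rp:
  r0: data parity 0, sent rp 0 → ok
  r1: data parity 0, sent rp 0 → ok
  r2: data parity 0, sent rp 0 → ok
  r3: data parity 1, sent rp 0 → mismatch
  r4: data parity 1, sent rp 1 → ok
Recompute each column's even parity and compare to cp:
  c0: data parity 0, sent cp 1 → mismatch
  c1: data parity 1, sent cp 1 → ok
  c2: data parity 1, sent cp 1 → ok
  c3: data parity 0, sent cp 0 → ok
Exactly one row (r3) and one column (c0) fail → the flipped bit is at their intersection.

row 3, column 0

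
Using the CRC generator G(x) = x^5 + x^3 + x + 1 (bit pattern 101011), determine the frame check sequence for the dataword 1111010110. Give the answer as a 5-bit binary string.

10000

Append 5 zeros: 111101011000000. Divide by 101011 (XOR where the leading bit is 1):
  pos 0: 111101 XOR 101011 = 010110
  pos 1: 101100 XOR 101011 = 000111
  pos 4: 111110 XOR 101011 = 010101
  pos 5: 101010 XOR 101011 = 000001
Remainder (last 5 bits) = 10000. This is the CRC / FCS.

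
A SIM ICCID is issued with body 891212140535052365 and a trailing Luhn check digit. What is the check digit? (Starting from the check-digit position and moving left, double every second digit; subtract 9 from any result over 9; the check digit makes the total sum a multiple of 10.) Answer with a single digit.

Partial digits right→left: 5 6 3 2 5 0 5 3 5 0 4 1 2 1 2 1 9 8
Double every second digit counting from the check-digit position (so the 1st, 3rd, 5th, ... of the partial from the right).
  doubled (with −9 where >9): 1 6 1 1 1 8 4 4 9 → sum 35
  kept as-is: 6 2 0 3 0 1 1 1 8 → sum 22
Total = 35 + 22 = 57.
Check digit = (10 − (57 mod 10)) mod 10 = 3.

3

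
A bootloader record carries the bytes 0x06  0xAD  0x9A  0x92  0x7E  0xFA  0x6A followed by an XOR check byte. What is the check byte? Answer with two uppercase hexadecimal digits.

XOR the bytes together:
  start with 0x06
  0x06 ⊕ 0xAD = 0xAB
  0xAB ⊕ 0x9A = 0x31
  0x31 ⊕ 0x92 = 0xA3
  0xA3 ⊕ 0x7E = 0xDD
  0xDD ⊕ 0xFA = 0x27
  0x27 ⊕ 0x6A = 0x4D

4D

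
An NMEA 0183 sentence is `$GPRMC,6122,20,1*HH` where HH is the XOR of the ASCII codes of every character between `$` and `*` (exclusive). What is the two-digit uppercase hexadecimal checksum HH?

XOR the ASCII codes of the payload characters:
  'G' = 0x47 → acc = 0x47
  'P' = 0x50 → acc = 0x17
  'R' = 0x52 → acc = 0x45
  'M' = 0x4D → acc = 0x08
  'C' = 0x43 → acc = 0x4B
  ',' = 0x2C → acc = 0x67
  '6' = 0x36 → acc = 0x51
  '1' = 0x31 → acc = 0x60
  '2' = 0x32 → acc = 0x52
  '2' = 0x32 → acc = 0x60
  ',' = 0x2C → acc = 0x4C
  '2' = 0x32 → acc = 0x7E
  '0' = 0x30 → acc = 0x4E
  ',' = 0x2C → acc = 0x62
  '1' = 0x31 → acc = 0x53
Checksum = 0x53.

53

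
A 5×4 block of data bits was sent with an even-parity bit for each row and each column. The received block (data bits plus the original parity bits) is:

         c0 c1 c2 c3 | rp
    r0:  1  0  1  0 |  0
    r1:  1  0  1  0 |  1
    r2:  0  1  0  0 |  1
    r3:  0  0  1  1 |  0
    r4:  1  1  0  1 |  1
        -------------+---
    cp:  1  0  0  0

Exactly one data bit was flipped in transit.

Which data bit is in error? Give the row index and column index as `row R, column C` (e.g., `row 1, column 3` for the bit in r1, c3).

row 1, column 2

Recompute each row's even parity and compare to rp:
  r0: data parity 0, sent rp 0 → ok
  r1: data parity 0, sent rp 1 → mismatch
  r2: data parity 1, sent rp 1 → ok
  r3: data parity 0, sent rp 0 → ok
  r4: data parity 1, sent rp 1 → ok
Recompute each column's even parity and compare to cp:
  c0: data parity 1, sent cp 1 → ok
  c1: data parity 0, sent cp 0 → ok
  c2: data parity 1, sent cp 0 → mismatch
  c3: data parity 0, sent cp 0 → ok
Exactly one row (r1) and one column (c2) fail → the flipped bit is at their intersection.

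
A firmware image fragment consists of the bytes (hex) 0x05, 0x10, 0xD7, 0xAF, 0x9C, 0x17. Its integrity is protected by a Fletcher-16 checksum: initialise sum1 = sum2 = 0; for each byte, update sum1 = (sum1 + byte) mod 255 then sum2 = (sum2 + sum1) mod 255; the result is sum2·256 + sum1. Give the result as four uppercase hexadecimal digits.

Running sums (mod 255):
  after byte 0 (0x05): sum1=5, sum2=5
  after byte 1 (0x10): sum1=21, sum2=26
  after byte 2 (0xD7): sum1=236, sum2=7
  after byte 3 (0xAF): sum1=156, sum2=163
  after byte 4 (0x9C): sum1=57, sum2=220
  after byte 5 (0x17): sum1=80, sum2=45
Checksum = sum2·256 + sum1 = 45·256 + 80 = 11600 = 0x2D50.

2D50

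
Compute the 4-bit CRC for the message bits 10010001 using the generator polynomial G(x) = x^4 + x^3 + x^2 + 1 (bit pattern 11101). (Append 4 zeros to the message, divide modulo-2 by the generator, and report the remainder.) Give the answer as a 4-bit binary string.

Append 4 zeros: 100100010000. Divide by 11101 (XOR where the leading bit is 1):
  pos 0: 10010 XOR 11101 = 01111
  pos 1: 11110 XOR 11101 = 00011
  pos 4: 11010 XOR 11101 = 00111
  pos 6: 11100 XOR 11101 = 00001
Remainder (last 4 bits) = 0010. This is the CRC / FCS.

0010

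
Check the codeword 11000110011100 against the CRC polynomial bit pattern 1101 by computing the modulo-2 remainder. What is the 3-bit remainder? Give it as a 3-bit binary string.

000

Modulo-2 division of 11000110011100 by 1101:
  pos 0: 1100 XOR 1101 = 0001
  pos 3: 1011 XOR 1101 = 0110
  pos 4: 1100 XOR 1101 = 0001
  pos 7: 1011 XOR 1101 = 0110
  pos 8: 1101 XOR 1101 = 0000
Remainder = 000 (zero — the frame passes the CRC check).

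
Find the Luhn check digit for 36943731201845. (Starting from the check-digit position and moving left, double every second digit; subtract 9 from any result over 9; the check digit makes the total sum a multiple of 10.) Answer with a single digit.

9

Partial digits right→left: 5 4 8 1 0 2 1 3 7 3 4 9 6 3
Double every second digit counting from the check-digit position (so the 1st, 3rd, 5th, ... of the partial from the right).
  doubled (with −9 where >9): 1 7 0 2 5 8 3 → sum 26
  kept as-is: 4 1 2 3 3 9 3 → sum 25
Total = 26 + 25 = 51.
Check digit = (10 − (51 mod 10)) mod 10 = 9.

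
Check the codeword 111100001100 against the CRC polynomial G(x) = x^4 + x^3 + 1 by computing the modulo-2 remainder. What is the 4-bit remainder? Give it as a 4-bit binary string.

Modulo-2 division of 111100001100 by 11001:
  pos 0: 11110 XOR 11001 = 00111
  pos 2: 11100 XOR 11001 = 00101
  pos 4: 10101 XOR 11001 = 01100
  pos 5: 11001 XOR 11001 = 00000
Remainder = 0000 (zero — the frame passes the CRC check).

0000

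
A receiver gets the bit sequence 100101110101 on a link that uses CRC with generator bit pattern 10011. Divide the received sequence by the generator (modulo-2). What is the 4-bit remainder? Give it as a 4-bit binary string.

0111

Modulo-2 division of 100101110101 by 10011:
  pos 0: 10010 XOR 10011 = 00001
  pos 4: 11110 XOR 10011 = 01101
  pos 5: 11011 XOR 10011 = 01000
  pos 6: 10000 XOR 10011 = 00011
Remainder = 0111 (nonzero — an error is detected).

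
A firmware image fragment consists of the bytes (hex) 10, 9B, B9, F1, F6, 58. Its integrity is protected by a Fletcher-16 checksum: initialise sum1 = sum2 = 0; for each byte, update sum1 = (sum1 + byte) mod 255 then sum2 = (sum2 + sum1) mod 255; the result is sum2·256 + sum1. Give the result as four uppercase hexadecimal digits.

Running sums (mod 255):
  after byte 0 (10): sum1=16, sum2=16
  after byte 1 (9B): sum1=171, sum2=187
  after byte 2 (B9): sum1=101, sum2=33
  after byte 3 (F1): sum1=87, sum2=120
  after byte 4 (F6): sum1=78, sum2=198
  after byte 5 (58): sum1=166, sum2=109
Checksum = sum2·256 + sum1 = 109·256 + 166 = 28070 = 0x6DA6.

6DA6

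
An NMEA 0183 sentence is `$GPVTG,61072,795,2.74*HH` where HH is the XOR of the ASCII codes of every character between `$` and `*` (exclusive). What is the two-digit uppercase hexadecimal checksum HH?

XOR the ASCII codes of the payload characters:
  'G' = 0x47 → acc = 0x47
  'P' = 0x50 → acc = 0x17
  'V' = 0x56 → acc = 0x41
  'T' = 0x54 → acc = 0x15
  'G' = 0x47 → acc = 0x52
  ',' = 0x2C → acc = 0x7E
  '6' = 0x36 → acc = 0x48
  '1' = 0x31 → acc = 0x79
  '0' = 0x30 → acc = 0x49
  '7' = 0x37 → acc = 0x7E
  '2' = 0x32 → acc = 0x4C
  ',' = 0x2C → acc = 0x60
  '7' = 0x37 → acc = 0x57
  '9' = 0x39 → acc = 0x6E
  '5' = 0x35 → acc = 0x5B
  ',' = 0x2C → acc = 0x77
  '2' = 0x32 → acc = 0x45
  '.' = 0x2E → acc = 0x6B
  '7' = 0x37 → acc = 0x5C
  '4' = 0x34 → acc = 0x68
Checksum = 0x68.

68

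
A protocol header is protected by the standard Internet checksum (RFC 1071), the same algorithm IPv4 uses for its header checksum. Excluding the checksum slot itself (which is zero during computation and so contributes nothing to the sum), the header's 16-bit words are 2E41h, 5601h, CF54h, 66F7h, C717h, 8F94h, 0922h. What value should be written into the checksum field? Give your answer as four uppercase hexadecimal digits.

One's-complement addition (fold any carry out of bit 15 back into bit 0):
  0x2E41 + 0x5601 = 0x08442
  0x8442 + 0xCF54 = 0x15396 → wrap carry → 0x5397
  0x5397 + 0x66F7 = 0x0BA8E
  0xBA8E + 0xC717 = 0x181A5 → wrap carry → 0x81A6
  0x81A6 + 0x8F94 = 0x1113A → wrap carry → 0x113B
  0x113B + 0x0922 = 0x01A5D
One's-complement sum = 0x1A5D.
Checksum = ~0x1A5D & 0xFFFF = 0xE5A2.

E5A2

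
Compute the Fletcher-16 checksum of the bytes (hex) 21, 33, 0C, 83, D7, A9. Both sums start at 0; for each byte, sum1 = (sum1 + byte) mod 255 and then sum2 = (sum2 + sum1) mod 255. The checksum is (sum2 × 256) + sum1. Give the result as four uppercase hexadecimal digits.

DA65

Running sums (mod 255):
  after byte 0 (21): sum1=33, sum2=33
  after byte 1 (33): sum1=84, sum2=117
  after byte 2 (0C): sum1=96, sum2=213
  after byte 3 (83): sum1=227, sum2=185
  after byte 4 (D7): sum1=187, sum2=117
  after byte 5 (A9): sum1=101, sum2=218
Checksum = sum2·256 + sum1 = 218·256 + 101 = 55909 = 0xDA65.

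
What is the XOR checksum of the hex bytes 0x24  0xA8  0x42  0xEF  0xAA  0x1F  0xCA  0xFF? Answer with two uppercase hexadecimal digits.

A1

XOR the bytes together:
  start with 0x24
  0x24 ⊕ 0xA8 = 0x8C
  0x8C ⊕ 0x42 = 0xCE
  0xCE ⊕ 0xEF = 0x21
  0x21 ⊕ 0xAA = 0x8B
  0x8B ⊕ 0x1F = 0x94
  0x94 ⊕ 0xCA = 0x5E
  0x5E ⊕ 0xFF = 0xA1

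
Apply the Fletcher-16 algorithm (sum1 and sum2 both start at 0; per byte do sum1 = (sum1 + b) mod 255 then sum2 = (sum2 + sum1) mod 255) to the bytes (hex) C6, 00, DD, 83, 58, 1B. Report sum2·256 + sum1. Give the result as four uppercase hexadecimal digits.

769B

Running sums (mod 255):
  after byte 0 (C6): sum1=198, sum2=198
  after byte 1 (00): sum1=198, sum2=141
  after byte 2 (DD): sum1=164, sum2=50
  after byte 3 (83): sum1=40, sum2=90
  after byte 4 (58): sum1=128, sum2=218
  after byte 5 (1B): sum1=155, sum2=118
Checksum = sum2·256 + sum1 = 118·256 + 155 = 30363 = 0x769B.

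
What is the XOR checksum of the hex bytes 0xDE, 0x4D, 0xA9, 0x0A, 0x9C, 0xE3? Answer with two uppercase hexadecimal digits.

XOR the bytes together:
  start with 0xDE
  0xDE ⊕ 0x4D = 0x93
  0x93 ⊕ 0xA9 = 0x3A
  0x3A ⊕ 0x0A = 0x30
  0x30 ⊕ 0x9C = 0xAC
  0xAC ⊕ 0xE3 = 0x4F

4F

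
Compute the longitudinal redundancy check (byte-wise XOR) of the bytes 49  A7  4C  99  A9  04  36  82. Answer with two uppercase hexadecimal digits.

22

XOR the bytes together:
  start with 0x49
  0x49 ⊕ 0xA7 = 0xEE
  0xEE ⊕ 0x4C = 0xA2
  0xA2 ⊕ 0x99 = 0x3B
  0x3B ⊕ 0xA9 = 0x92
  0x92 ⊕ 0x04 = 0x96
  0x96 ⊕ 0x36 = 0xA0
  0xA0 ⊕ 0x82 = 0x22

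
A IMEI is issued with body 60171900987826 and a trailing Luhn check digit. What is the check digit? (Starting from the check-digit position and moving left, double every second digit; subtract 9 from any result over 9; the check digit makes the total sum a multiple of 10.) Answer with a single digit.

3

Partial digits right→left: 6 2 8 7 8 9 0 0 9 1 7 1 0 6
Double every second digit counting from the check-digit position (so the 1st, 3rd, 5th, ... of the partial from the right).
  doubled (with −9 where >9): 3 7 7 0 9 5 0 → sum 31
  kept as-is: 2 7 9 0 1 1 6 → sum 26
Total = 31 + 26 = 57.
Check digit = (10 − (57 mod 10)) mod 10 = 3.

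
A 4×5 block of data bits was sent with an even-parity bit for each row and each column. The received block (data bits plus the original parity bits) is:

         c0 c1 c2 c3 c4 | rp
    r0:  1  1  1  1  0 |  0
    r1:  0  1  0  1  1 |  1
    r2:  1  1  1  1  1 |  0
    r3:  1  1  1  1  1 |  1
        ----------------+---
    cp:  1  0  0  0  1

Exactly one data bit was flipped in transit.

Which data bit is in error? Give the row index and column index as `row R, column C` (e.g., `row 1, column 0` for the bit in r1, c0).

Recompute each row's even parity and compare to rp:
  r0: data parity 0, sent rp 0 → ok
  r1: data parity 1, sent rp 1 → ok
  r2: data parity 1, sent rp 0 → mismatch
  r3: data parity 1, sent rp 1 → ok
Recompute each column's even parity and compare to cp:
  c0: data parity 1, sent cp 1 → ok
  c1: data parity 0, sent cp 0 → ok
  c2: data parity 1, sent cp 0 → mismatch
  c3: data parity 0, sent cp 0 → ok
  c4: data parity 1, sent cp 1 → ok
Exactly one row (r2) and one column (c2) fail → the flipped bit is at their intersection.

row 2, column 2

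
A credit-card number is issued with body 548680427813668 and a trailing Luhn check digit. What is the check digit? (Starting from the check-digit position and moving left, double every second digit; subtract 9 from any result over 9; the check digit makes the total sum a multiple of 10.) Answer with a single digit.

1

Partial digits right→left: 8 6 6 3 1 8 7 2 4 0 8 6 8 4 5
Double every second digit counting from the check-digit position (so the 1st, 3rd, 5th, ... of the partial from the right).
  doubled (with −9 where >9): 7 3 2 5 8 7 7 1 → sum 40
  kept as-is: 6 3 8 2 0 6 4 → sum 29
Total = 40 + 29 = 69.
Check digit = (10 − (69 mod 10)) mod 10 = 1.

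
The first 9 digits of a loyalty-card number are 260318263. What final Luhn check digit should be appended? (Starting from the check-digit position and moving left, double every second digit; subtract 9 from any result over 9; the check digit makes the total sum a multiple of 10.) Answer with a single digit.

Partial digits right→left: 3 6 2 8 1 3 0 6 2
Double every second digit counting from the check-digit position (so the 1st, 3rd, 5th, ... of the partial from the right).
  doubled (with −9 where >9): 6 4 2 0 4 → sum 16
  kept as-is: 6 8 3 6 → sum 23
Total = 16 + 23 = 39.
Check digit = (10 − (39 mod 10)) mod 10 = 1.

1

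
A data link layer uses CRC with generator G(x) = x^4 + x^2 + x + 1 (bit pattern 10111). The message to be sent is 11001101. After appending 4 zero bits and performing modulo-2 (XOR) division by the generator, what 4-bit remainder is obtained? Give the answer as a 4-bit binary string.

Append 4 zeros: 110011010000. Divide by 10111 (XOR where the leading bit is 1):
  pos 0: 11001 XOR 10111 = 01110
  pos 1: 11101 XOR 10111 = 01010
  pos 2: 10100 XOR 10111 = 00011
  pos 5: 11100 XOR 10111 = 01011
  pos 6: 10110 XOR 10111 = 00001
Remainder (last 4 bits) = 0010. This is the CRC / FCS.

0010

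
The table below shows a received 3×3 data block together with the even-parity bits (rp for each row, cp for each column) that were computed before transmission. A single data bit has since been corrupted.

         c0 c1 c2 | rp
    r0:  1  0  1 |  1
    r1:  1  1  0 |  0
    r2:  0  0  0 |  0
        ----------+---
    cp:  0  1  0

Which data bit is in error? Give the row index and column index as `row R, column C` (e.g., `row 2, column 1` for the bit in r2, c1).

Recompute each row's even parity and compare to rp:
  r0: data parity 0, sent rp 1 → mismatch
  r1: data parity 0, sent rp 0 → ok
  r2: data parity 0, sent rp 0 → ok
Recompute each column's even parity and compare to cp:
  c0: data parity 0, sent cp 0 → ok
  c1: data parity 1, sent cp 1 → ok
  c2: data parity 1, sent cp 0 → mismatch
Exactly one row (r0) and one column (c2) fail → the flipped bit is at their intersection.

row 0, column 2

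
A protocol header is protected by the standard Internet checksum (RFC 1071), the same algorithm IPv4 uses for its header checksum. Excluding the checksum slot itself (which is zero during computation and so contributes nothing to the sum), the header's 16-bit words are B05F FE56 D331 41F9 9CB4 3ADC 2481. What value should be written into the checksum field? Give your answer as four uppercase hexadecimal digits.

One's-complement addition (fold any carry out of bit 15 back into bit 0):
  0xB05F + 0xFE56 = 0x1AEB5 → wrap carry → 0xAEB6
  0xAEB6 + 0xD331 = 0x181E7 → wrap carry → 0x81E8
  0x81E8 + 0x41F9 = 0x0C3E1
  0xC3E1 + 0x9CB4 = 0x16095 → wrap carry → 0x6096
  0x6096 + 0x3ADC = 0x09B72
  0x9B72 + 0x2481 = 0x0BFF3
One's-complement sum = 0xBFF3.
Checksum = ~0xBFF3 & 0xFFFF = 0x400C.

400C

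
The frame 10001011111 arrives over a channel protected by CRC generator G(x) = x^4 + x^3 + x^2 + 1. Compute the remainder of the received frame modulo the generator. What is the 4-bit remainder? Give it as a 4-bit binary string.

0100

Modulo-2 division of 10001011111 by 11101:
  pos 0: 10001 XOR 11101 = 01100
  pos 1: 11000 XOR 11101 = 00101
  pos 3: 10111 XOR 11101 = 01010
  pos 4: 10101 XOR 11101 = 01000
  pos 5: 10001 XOR 11101 = 01100
  pos 6: 11001 XOR 11101 = 00100
Remainder = 0100 (nonzero — an error is detected).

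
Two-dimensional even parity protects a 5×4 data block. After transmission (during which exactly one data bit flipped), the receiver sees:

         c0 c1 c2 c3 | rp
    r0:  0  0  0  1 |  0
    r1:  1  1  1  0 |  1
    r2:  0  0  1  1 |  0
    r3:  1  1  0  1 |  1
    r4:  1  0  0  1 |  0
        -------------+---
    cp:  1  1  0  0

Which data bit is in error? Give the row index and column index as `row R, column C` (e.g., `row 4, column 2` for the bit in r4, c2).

row 0, column 1

Recompute each row's even parity and compare to rp:
  r0: data parity 1, sent rp 0 → mismatch
  r1: data parity 1, sent rp 1 → ok
  r2: data parity 0, sent rp 0 → ok
  r3: data parity 1, sent rp 1 → ok
  r4: data parity 0, sent rp 0 → ok
Recompute each column's even parity and compare to cp:
  c0: data parity 1, sent cp 1 → ok
  c1: data parity 0, sent cp 1 → mismatch
  c2: data parity 0, sent cp 0 → ok
  c3: data parity 0, sent cp 0 → ok
Exactly one row (r0) and one column (c1) fail → the flipped bit is at their intersection.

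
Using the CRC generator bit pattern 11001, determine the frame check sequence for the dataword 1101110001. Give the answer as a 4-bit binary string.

Append 4 zeros: 11011100010000. Divide by 11001 (XOR where the leading bit is 1):
  pos 0: 11011 XOR 11001 = 00010
  pos 3: 10100 XOR 11001 = 01101
  pos 4: 11010 XOR 11001 = 00011
  pos 7: 11100 XOR 11001 = 00101
  pos 9: 10100 XOR 11001 = 01101
Remainder (last 4 bits) = 1101. This is the CRC / FCS.

1101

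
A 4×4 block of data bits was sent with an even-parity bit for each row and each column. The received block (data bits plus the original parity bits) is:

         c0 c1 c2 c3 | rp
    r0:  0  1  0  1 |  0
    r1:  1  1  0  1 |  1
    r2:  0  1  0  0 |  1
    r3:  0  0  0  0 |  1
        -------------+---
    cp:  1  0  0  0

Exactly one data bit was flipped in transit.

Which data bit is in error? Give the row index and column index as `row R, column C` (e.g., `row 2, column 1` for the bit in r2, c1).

Recompute each row's even parity and compare to rp:
  r0: data parity 0, sent rp 0 → ok
  r1: data parity 1, sent rp 1 → ok
  r2: data parity 1, sent rp 1 → ok
  r3: data parity 0, sent rp 1 → mismatch
Recompute each column's even parity and compare to cp:
  c0: data parity 1, sent cp 1 → ok
  c1: data parity 1, sent cp 0 → mismatch
  c2: data parity 0, sent cp 0 → ok
  c3: data parity 0, sent cp 0 → ok
Exactly one row (r3) and one column (c1) fail → the flipped bit is at their intersection.

row 3, column 1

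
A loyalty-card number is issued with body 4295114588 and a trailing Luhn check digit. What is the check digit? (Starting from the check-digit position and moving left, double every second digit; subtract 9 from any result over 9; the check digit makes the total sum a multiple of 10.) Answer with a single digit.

9

Partial digits right→left: 8 8 5 4 1 1 5 9 2 4
Double every second digit counting from the check-digit position (so the 1st, 3rd, 5th, ... of the partial from the right).
  doubled (with −9 where >9): 7 1 2 1 4 → sum 15
  kept as-is: 8 4 1 9 4 → sum 26
Total = 15 + 26 = 41.
Check digit = (10 − (41 mod 10)) mod 10 = 9.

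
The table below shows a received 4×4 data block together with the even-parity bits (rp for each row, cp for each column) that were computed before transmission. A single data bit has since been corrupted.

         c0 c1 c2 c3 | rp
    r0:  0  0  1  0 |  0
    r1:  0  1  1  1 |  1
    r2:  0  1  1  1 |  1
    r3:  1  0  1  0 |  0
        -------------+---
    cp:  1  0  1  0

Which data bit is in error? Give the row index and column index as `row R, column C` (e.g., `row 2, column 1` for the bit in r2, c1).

Recompute each row's even parity and compare to rp:
  r0: data parity 1, sent rp 0 → mismatch
  r1: data parity 1, sent rp 1 → ok
  r2: data parity 1, sent rp 1 → ok
  r3: data parity 0, sent rp 0 → ok
Recompute each column's even parity and compare to cp:
  c0: data parity 1, sent cp 1 → ok
  c1: data parity 0, sent cp 0 → ok
  c2: data parity 0, sent cp 1 → mismatch
  c3: data parity 0, sent cp 0 → ok
Exactly one row (r0) and one column (c2) fail → the flipped bit is at their intersection.

row 0, column 2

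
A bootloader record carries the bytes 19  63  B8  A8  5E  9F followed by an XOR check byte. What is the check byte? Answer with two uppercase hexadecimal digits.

XOR the bytes together:
  start with 0x19
  0x19 ⊕ 0x63 = 0x7A
  0x7A ⊕ 0xB8 = 0xC2
  0xC2 ⊕ 0xA8 = 0x6A
  0x6A ⊕ 0x5E = 0x34
  0x34 ⊕ 0x9F = 0xAB

AB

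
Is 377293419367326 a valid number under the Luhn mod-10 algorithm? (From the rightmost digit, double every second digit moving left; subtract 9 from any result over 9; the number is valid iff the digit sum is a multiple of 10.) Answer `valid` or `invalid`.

From the right, keep odd positions and double even positions (subtract 9 from any doubled value over 9):
  doubled (positions 2,4,...): 4 5 6 2 6 4 5 → sum 32
  kept (positions 1,3,...): 6 3 6 9 4 9 7 3 → sum 47
Total = 79.
79 mod 10 = 9, so the number is invalid.

invalid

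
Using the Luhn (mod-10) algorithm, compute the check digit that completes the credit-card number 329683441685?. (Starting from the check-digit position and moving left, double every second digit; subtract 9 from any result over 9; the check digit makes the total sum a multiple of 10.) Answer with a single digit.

2

Partial digits right→left: 5 8 6 1 4 4 3 8 6 9 2 3
Double every second digit counting from the check-digit position (so the 1st, 3rd, 5th, ... of the partial from the right).
  doubled (with −9 where >9): 1 3 8 6 3 4 → sum 25
  kept as-is: 8 1 4 8 9 3 → sum 33
Total = 25 + 33 = 58.
Check digit = (10 − (58 mod 10)) mod 10 = 2.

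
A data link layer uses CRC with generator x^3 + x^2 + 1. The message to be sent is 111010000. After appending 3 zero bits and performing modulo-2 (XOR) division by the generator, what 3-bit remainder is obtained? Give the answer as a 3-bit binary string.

Append 3 zeros: 111010000000. Divide by 1101 (XOR where the leading bit is 1):
  pos 0: 1110 XOR 1101 = 0011
  pos 2: 1110 XOR 1101 = 0011
  pos 4: 1100 XOR 1101 = 0001
  pos 7: 1000 XOR 1101 = 0101
  pos 8: 1010 XOR 1101 = 0111
Remainder (last 3 bits) = 111. This is the CRC / FCS.

111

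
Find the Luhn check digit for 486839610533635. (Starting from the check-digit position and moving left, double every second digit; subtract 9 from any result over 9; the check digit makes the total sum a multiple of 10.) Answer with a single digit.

3

Partial digits right→left: 5 3 6 3 3 5 0 1 6 9 3 8 6 8 4
Double every second digit counting from the check-digit position (so the 1st, 3rd, 5th, ... of the partial from the right).
  doubled (with −9 where >9): 1 3 6 0 3 6 3 8 → sum 30
  kept as-is: 3 3 5 1 9 8 8 → sum 37
Total = 30 + 37 = 67.
Check digit = (10 − (67 mod 10)) mod 10 = 3.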